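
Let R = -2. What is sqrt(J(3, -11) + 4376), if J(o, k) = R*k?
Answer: sqrt(4398) ≈ 66.317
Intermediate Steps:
J(o, k) = -2*k
sqrt(J(3, -11) + 4376) = sqrt(-2*(-11) + 4376) = sqrt(22 + 4376) = sqrt(4398)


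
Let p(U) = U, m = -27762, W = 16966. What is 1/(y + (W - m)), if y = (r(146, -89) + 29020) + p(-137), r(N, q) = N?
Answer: 1/73757 ≈ 1.3558e-5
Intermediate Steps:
y = 29029 (y = (146 + 29020) - 137 = 29166 - 137 = 29029)
1/(y + (W - m)) = 1/(29029 + (16966 - 1*(-27762))) = 1/(29029 + (16966 + 27762)) = 1/(29029 + 44728) = 1/73757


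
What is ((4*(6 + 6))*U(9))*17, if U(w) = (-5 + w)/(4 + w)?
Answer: 3264/13 ≈ 251.08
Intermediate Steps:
U(w) = (-5 + w)/(4 + w)
((4*(6 + 6))*U(9))*17 = ((4*(6 + 6))*((-5 + 9)/(4 + 9)))*17 = ((4*12)*(4/13))*17 = (48*((1/13)*4))*17 = (48*(4/13))*17 = (192/13)*17 = 3264/13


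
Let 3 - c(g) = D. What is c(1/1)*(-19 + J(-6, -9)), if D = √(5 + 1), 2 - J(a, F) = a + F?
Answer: -6 + 2*√6 ≈ -1.1010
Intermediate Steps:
J(a, F) = 2 - F - a (J(a, F) = 2 - (a + F) = 2 - (F + a) = 2 + (-F - a) = 2 - F - a)
D = √6 ≈ 2.4495
c(g) = 3 - √6
c(1/1)*(-19 + J(-6, -9)) = (3 - √6)*(-19 + (2 - 1*(-9) - 1*(-6))) = (3 - √6)*(-19 + (2 + 9 + 6)) = (3 - √6)*(-19 + 17) = (3 - √6)*(-2) = -6 + 2*√6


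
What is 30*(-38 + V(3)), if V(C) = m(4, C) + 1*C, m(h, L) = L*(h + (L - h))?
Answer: -780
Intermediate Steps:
m(h, L) = L**2 (m(h, L) = L*L = L**2)
V(C) = C + C**2 (V(C) = C**2 + 1*C = C**2 + C = C + C**2)
30*(-38 + V(3)) = 30*(-38 + 3*(1 + 3)) = 30*(-38 + 3*4) = 30*(-38 + 12) = 30*(-26) = -780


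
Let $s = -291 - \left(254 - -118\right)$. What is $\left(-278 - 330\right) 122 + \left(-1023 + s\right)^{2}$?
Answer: $2768420$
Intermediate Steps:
$s = -663$ ($s = -291 - \left(254 + 118\right) = -291 - 372 = -663$)
$\left(-278 - 330\right) 122 + \left(-1023 + s\right)^{2} = \left(-278 - 330\right) 122 + \left(-1023 - 663\right)^{2} = \left(-608\right) 122 + \left(-1686\right)^{2} = -74176 + 2842596 = 2768420$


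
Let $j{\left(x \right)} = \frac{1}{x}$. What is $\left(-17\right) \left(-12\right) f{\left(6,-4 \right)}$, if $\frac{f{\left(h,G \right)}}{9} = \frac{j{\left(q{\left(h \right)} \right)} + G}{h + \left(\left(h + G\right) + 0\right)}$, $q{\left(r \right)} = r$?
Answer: $- \frac{3519}{4} \approx -879.75$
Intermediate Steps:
$f{\left(h,G \right)} = \frac{9 \left(G + \frac{1}{h}\right)}{G + 2 h}$ ($f{\left(h,G \right)} = 9 \frac{\frac{1}{h} + G}{h + \left(\left(h + G\right) + 0\right)} = 9 \frac{G + \frac{1}{h}}{h + \left(\left(G + h\right) + 0\right)} = 9 \frac{G + \frac{1}{h}}{h + \left(G + h\right)} = 9 \frac{G + \frac{1}{h}}{G + 2 h} = \frac{9 \left(G + \frac{1}{h}\right)}{G + 2 h}$)
$\left(-17\right) \left(-12\right) f{\left(6,-4 \right)} = \left(-17\right) \left(-12\right) \frac{9 \left(1 - 24\right)}{6 \left(-4 + 2 \cdot 6\right)} = 204 \cdot 9 \cdot \frac{1}{6} \frac{1}{-4 + 12} \left(1 - 24\right) = 204 \cdot 9 \cdot \frac{1}{6} \cdot \frac{1}{8} \left(-23\right) = 204 \left(- \frac{69}{16}\right) = - \frac{3519}{4}$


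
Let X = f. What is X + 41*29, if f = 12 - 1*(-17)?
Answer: 1218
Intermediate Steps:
f = 29 (f = 12 + 17 = 29)
X = 29
X + 41*29 = 29 + 41*29 = 29 + 1189 = 1218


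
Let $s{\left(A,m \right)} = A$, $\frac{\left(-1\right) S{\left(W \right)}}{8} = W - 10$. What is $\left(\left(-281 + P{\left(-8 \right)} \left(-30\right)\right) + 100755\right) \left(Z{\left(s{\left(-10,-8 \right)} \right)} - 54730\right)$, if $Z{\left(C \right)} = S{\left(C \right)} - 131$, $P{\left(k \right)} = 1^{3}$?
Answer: $-5494387244$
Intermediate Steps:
$S{\left(W \right)} = 80 - 8 W$ ($S{\left(W \right)} = - 8 \left(W - 10\right) = - 8 \left(-10 + W\right) = 80 - 8 W$)
$P{\left(k \right)} = 1$
$Z{\left(C \right)} = -51 - 8 C$ ($Z{\left(C \right)} = \left(80 - 8 C\right) - 131 = -51 - 8 C$)
$\left(\left(-281 + P{\left(-8 \right)} \left(-30\right)\right) + 100755\right) \left(Z{\left(s{\left(-10,-8 \right)} \right)} - 54730\right) = \left(\left(-281 + 1 \left(-30\right)\right) + 100755\right) \left(\left(-51 - -80\right) - 54730\right) = \left(\left(-281 - 30\right) + 100755\right) \left(\left(-51 + 80\right) - 54730\right) = \left(-311 + 100755\right) \left(29 - 54730\right) = 100444 \left(-54701\right) = -5494387244$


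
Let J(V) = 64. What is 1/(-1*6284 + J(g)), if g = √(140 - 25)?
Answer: -1/6220 ≈ -0.00016077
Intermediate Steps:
g = √115 ≈ 10.724
1/(-1*6284 + J(g)) = 1/(-1*6284 + 64) = 1/(-6284 + 64) = 1/(-6220) = -1/6220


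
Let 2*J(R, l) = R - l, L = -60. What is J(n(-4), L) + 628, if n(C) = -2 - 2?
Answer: 656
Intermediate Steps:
n(C) = -4
J(R, l) = R/2 - l/2 (J(R, l) = (R - l)/2 = R/2 - l/2)
J(n(-4), L) + 628 = ((1/2)*(-4) - 1/2*(-60)) + 628 = (-2 + 30) + 628 = 28 + 628 = 656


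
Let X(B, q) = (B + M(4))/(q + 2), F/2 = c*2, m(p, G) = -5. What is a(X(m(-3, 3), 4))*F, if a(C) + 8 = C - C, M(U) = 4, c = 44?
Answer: -1408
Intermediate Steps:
F = 176 (F = 2*(44*2) = 2*88 = 176)
X(B, q) = (4 + B)/(2 + q) (X(B, q) = (B + 4)/(q + 2) = (4 + B)/(2 + q))
a(C) = -8 (a(C) = -8 + (C - C) = -8 + 0 = -8)
a(X(m(-3, 3), 4))*F = -8*176 = -1408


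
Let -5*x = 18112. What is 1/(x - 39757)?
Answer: -5/216897 ≈ -2.3052e-5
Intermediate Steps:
x = -18112/5 (x = -1/5*18112 = -18112/5 ≈ -3622.4)
1/(x - 39757) = 1/(-18112/5 - 39757) = 1/(-216897/5) = -5/216897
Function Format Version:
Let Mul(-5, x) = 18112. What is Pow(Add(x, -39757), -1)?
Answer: Rational(-5, 216897) ≈ -2.3052e-5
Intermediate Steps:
x = Rational(-18112, 5) (x = Mul(Rational(-1, 5), 18112) = Rational(-18112, 5) ≈ -3622.4)
Pow(Add(x, -39757), -1) = Pow(Add(Rational(-18112, 5), -39757), -1) = Pow(Rational(-216897, 5), -1) = Rational(-5, 216897)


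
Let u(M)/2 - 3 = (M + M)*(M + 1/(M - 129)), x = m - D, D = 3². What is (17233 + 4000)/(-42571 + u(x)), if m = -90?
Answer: -403427/63826 ≈ -6.3207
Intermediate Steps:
D = 9
x = -99 (x = -90 - 1*9 = -90 - 9 = -99)
u(M) = 6 + 4*M*(M + 1/(-129 + M)) (u(M) = 6 + 2*((M + M)*(M + 1/(M - 129))) = 6 + 2*((2*M)*(M + 1/(-129 + M))) = 6 + 2*(2*M*(M + 1/(-129 + M))) = 6 + 4*M*(M + 1/(-129 + M)))
(17233 + 4000)/(-42571 + u(x)) = (17233 + 4000)/(-42571 + 2*(-387 - 258*(-99)² + 2*(-99)³ + 5*(-99))/(-129 - 99)) = 21233/(-42571 + 2*(-387 - 258*9801 + 2*(-970299) - 495)/(-228)) = 21233/(-42571 + 2*(-1/228)*(-387 - 2528658 - 1940598 - 495)) = 21233/(-42571 + 2*(-1/228)*(-4470138)) = 21233/(-42571 + 745023/19) = 21233/(-63826/19) = 21233*(-19/63826) = -403427/63826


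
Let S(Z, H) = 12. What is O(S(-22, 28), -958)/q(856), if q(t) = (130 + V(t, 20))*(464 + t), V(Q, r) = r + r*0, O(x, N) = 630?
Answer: 7/2200 ≈ 0.0031818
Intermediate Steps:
V(Q, r) = r (V(Q, r) = r + 0 = r)
q(t) = 69600 + 150*t (q(t) = (130 + 20)*(464 + t) = 150*(464 + t) = 69600 + 150*t)
O(S(-22, 28), -958)/q(856) = 630/(69600 + 150*856) = 630/(69600 + 128400) = 630/198000 = 630*(1/198000) = 7/2200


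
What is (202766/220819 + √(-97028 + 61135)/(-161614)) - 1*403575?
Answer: -89116825159/220819 - I*√35893/161614 ≈ -4.0357e+5 - 0.0011723*I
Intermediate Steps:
(202766/220819 + √(-97028 + 61135)/(-161614)) - 1*403575 = (202766*(1/220819) + √(-35893)*(-1/161614)) - 403575 = (202766/220819 + (I*√35893)*(-1/161614)) - 403575 = (202766/220819 - I*√35893/161614) - 403575 = -89116825159/220819 - I*√35893/161614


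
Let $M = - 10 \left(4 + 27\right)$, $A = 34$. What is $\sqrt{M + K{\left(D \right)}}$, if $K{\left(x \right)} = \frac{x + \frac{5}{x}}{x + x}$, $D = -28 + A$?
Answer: $\frac{i \sqrt{44558}}{12} \approx 17.591 i$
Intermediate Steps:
$D = 6$ ($D = -28 + 34 = 6$)
$K{\left(x \right)} = \frac{x + \frac{5}{x}}{2 x}$
$M = -310$ ($M = \left(-10\right) 31 = -310$)
$\sqrt{M + K{\left(D \right)}} = \sqrt{-310 + \frac{5 + 6^{2}}{2 \cdot 36}} = \sqrt{-310 + \frac{1}{2} \cdot \frac{1}{36} \left(5 + 36\right)} = \sqrt{-310 + \frac{1}{2} \cdot \frac{1}{36} \cdot 41} = \sqrt{-310 + \frac{41}{72}} = \sqrt{- \frac{22279}{72}} = \frac{i \sqrt{44558}}{12}$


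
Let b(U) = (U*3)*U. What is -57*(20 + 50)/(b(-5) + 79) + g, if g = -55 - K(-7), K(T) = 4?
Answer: -934/11 ≈ -84.909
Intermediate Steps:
b(U) = 3*U² (b(U) = (3*U)*U = 3*U²)
g = -59 (g = -55 - 1*4 = -55 - 4 = -59)
-57*(20 + 50)/(b(-5) + 79) + g = -57*(20 + 50)/(3*(-5)² + 79) - 59 = -3990/(3*25 + 79) - 59 = -3990/(75 + 79) - 59 = -3990/154 - 59 = -57*5/11 - 59 = -285/11 - 59 = -934/11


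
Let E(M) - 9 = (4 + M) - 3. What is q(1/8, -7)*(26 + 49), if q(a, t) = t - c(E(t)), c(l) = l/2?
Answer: -1275/2 ≈ -637.50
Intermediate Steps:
E(M) = 10 + M (E(M) = 9 + ((4 + M) - 3) = 9 + (1 + M) = 10 + M)
c(l) = l/2 (c(l) = l*(½) = l/2)
q(a, t) = -5 + t/2 (q(a, t) = t - (10 + t)/2 = t - (5 + t/2) = t + (-5 - t/2) = -5 + t/2)
q(1/8, -7)*(26 + 49) = (-5 + (½)*(-7))*(26 + 49) = (-5 - 7/2)*75 = -17/2*75 = -1275/2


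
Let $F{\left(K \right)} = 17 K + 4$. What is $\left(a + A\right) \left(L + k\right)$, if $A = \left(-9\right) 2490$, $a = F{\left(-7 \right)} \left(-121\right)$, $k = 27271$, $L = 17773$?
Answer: $-382648780$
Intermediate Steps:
$F{\left(K \right)} = 4 + 17 K$
$a = 13915$ ($a = \left(4 + 17 \left(-7\right)\right) \left(-121\right) = \left(4 - 119\right) \left(-121\right) = \left(-115\right) \left(-121\right) = 13915$)
$A = -22410$
$\left(a + A\right) \left(L + k\right) = \left(13915 - 22410\right) \left(17773 + 27271\right) = \left(-8495\right) 45044 = -382648780$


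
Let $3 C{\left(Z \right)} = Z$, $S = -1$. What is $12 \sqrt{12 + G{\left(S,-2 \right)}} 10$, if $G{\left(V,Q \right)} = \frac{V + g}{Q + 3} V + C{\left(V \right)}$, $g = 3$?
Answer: $40 \sqrt{87} \approx 373.1$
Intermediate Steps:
$C{\left(Z \right)} = \frac{Z}{3}$
$G{\left(V,Q \right)} = \frac{V}{3} + \frac{V \left(3 + V\right)}{3 + Q}$ ($G{\left(V,Q \right)} = \frac{V + 3}{Q + 3} V + \frac{V}{3} = \frac{3 + V}{3 + Q} V + \frac{V}{3} = \frac{V \left(3 + V\right)}{3 + Q} + \frac{V}{3} = \frac{V}{3} + \frac{V \left(3 + V\right)}{3 + Q}$)
$12 \sqrt{12 + G{\left(S,-2 \right)}} 10 = 12 \sqrt{12 + \frac{1}{3} \left(-1\right) \frac{1}{3 - 2} \left(12 - 2 + 3 \left(-1\right)\right)} 10 = 12 \sqrt{12 + \frac{1}{3} \left(-1\right) 1^{-1} \left(12 - 2 - 3\right)} 10 = 12 \sqrt{12 + \frac{1}{3} \left(-1\right) 1 \cdot 7} \cdot 10 = 12 \sqrt{12 - \frac{7}{3}} \cdot 10 = 12 \sqrt{\frac{29}{3}} \cdot 10 = 12 \frac{\sqrt{87}}{3} \cdot 10 = 4 \sqrt{87} \cdot 10 = 40 \sqrt{87}$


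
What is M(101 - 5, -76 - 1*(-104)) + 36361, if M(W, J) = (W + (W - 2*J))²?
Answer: 54857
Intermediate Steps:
M(W, J) = (-2*J + 2*W)²
M(101 - 5, -76 - 1*(-104)) + 36361 = 4*((-76 - 1*(-104)) - (101 - 5))² + 36361 = 4*((-76 + 104) - 1*96)² + 36361 = 4*(28 - 96)² + 36361 = 4*(-68)² + 36361 = 4*4624 + 36361 = 18496 + 36361 = 54857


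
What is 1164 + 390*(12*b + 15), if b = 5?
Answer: 30414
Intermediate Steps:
1164 + 390*(12*b + 15) = 1164 + 390*(12*5 + 15) = 1164 + 390*(60 + 15) = 1164 + 390*75 = 1164 + 29250 = 30414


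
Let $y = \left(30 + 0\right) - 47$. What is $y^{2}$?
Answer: $289$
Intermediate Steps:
$y = -17$ ($y = 30 - 47 = -17$)
$y^{2} = \left(-17\right)^{2} = 289$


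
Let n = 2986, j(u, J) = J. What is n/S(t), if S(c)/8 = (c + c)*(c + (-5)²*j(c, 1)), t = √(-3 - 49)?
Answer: -1493*√13/(-5200*I + 416*√13) ≈ -0.27566 - 0.9557*I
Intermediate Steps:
t = 2*I*√13 (t = √(-52) = 2*I*√13 ≈ 7.2111*I)
S(c) = 16*c*(25 + c) (S(c) = 8*((c + c)*(c + (-5)²*1)) = 8*((2*c)*(c + 25*1)) = 8*((2*c)*(c + 25)) = 8*((2*c)*(25 + c)) = 8*(2*c*(25 + c)) = 16*c*(25 + c))
n/S(t) = 2986/((16*(2*I*√13)*(25 + 2*I*√13))) = 2986/((32*I*√13*(25 + 2*I*√13))) = 2986*(-I*√13/(416*(25 + 2*I*√13))) = -1493*I*√13/(208*(25 + 2*I*√13))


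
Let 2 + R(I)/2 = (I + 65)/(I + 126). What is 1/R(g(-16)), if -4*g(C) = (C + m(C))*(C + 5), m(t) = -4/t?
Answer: -1323/4598 ≈ -0.28773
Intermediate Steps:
g(C) = -(5 + C)*(C - 4/C)/4 (g(C) = -(C - 4/C)*(C + 5)/4 = -(C - 4/C)*(5 + C)/4 = -(5 + C)*(C - 4/C)/4)
R(I) = -4 + 2*(65 + I)/(126 + I) (R(I) = -4 + 2*((I + 65)/(I + 126)) = -4 + 2*((65 + I)/(126 + I)) = -4 + 2*(65 + I)/(126 + I))
1/R(g(-16)) = 1/(2*(-187 - (20 - 16*(4 - 1*(-16)² - 5*(-16)))/(4*(-16)))/(126 + (¼)*(20 - 16*(4 - 1*(-16)² - 5*(-16)))/(-16))) = 1/(2*(-187 - (-1)*(20 - 16*(4 - 1*256 + 80))/(4*16))/(126 + (¼)*(-1/16)*(20 - 16*(4 - 1*256 + 80)))) = 1/(2*(-187 - (-1)*(20 - 16*(4 - 256 + 80))/(4*16))/(126 + (¼)*(-1/16)*(20 - 16*(4 - 256 + 80)))) = 1/(2*(-187 - (-1)*(20 - 16*(-172))/(4*16))/(126 + (¼)*(-1/16)*(20 - 16*(-172)))) = 1/(2*(-187 - (-1)*(20 + 2752)/(4*16))/(126 + (¼)*(-1/16)*(20 + 2752))) = 1/(2*(-187 - (-1)*2772/(4*16))/(126 + (¼)*(-1/16)*2772)) = 1/(2*(-187 - 1*(-693/16))/(126 - 693/16)) = 1/(2*(-187 + 693/16)/(1323/16)) = 1/(2*(16/1323)*(-2299/16)) = 1/(-4598/1323) = -1323/4598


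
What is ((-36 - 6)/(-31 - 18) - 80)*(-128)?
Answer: 70912/7 ≈ 10130.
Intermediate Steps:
((-36 - 6)/(-31 - 18) - 80)*(-128) = (-42/(-49) - 80)*(-128) = (-42*(-1/49) - 80)*(-128) = (6/7 - 80)*(-128) = -554/7*(-128) = 70912/7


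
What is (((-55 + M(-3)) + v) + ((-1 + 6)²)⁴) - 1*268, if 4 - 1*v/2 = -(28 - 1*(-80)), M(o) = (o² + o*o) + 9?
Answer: 390553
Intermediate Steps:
M(o) = 9 + 2*o² (M(o) = (o² + o²) + 9 = 2*o² + 9 = 9 + 2*o²)
v = 224 (v = 8 - (-2)*(28 - 1*(-80)) = 8 - (-2)*(28 + 80) = 8 - (-2)*108 = 8 - 2*(-108) = 8 + 216 = 224)
(((-55 + M(-3)) + v) + ((-1 + 6)²)⁴) - 1*268 = (((-55 + (9 + 2*(-3)²)) + 224) + ((-1 + 6)²)⁴) - 1*268 = (((-55 + (9 + 2*9)) + 224) + (5²)⁴) - 268 = (((-55 + (9 + 18)) + 224) + 25⁴) - 268 = (((-55 + 27) + 224) + 390625) - 268 = ((-28 + 224) + 390625) - 268 = (196 + 390625) - 268 = 390821 - 268 = 390553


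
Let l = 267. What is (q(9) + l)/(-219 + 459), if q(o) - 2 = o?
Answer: 139/120 ≈ 1.1583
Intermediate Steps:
q(o) = 2 + o
(q(9) + l)/(-219 + 459) = ((2 + 9) + 267)/(-219 + 459) = (11 + 267)/240 = 278*(1/240) = 139/120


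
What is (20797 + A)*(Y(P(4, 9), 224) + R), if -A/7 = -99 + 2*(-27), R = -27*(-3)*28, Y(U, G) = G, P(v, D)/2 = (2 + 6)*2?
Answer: 54495056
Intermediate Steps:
P(v, D) = 32 (P(v, D) = 2*((2 + 6)*2) = 2*(8*2) = 2*16 = 32)
R = 2268 (R = 81*28 = 2268)
A = 1071 (A = -7*(-99 + 2*(-27)) = -7*(-99 - 54) = -7*(-153) = 1071)
(20797 + A)*(Y(P(4, 9), 224) + R) = (20797 + 1071)*(224 + 2268) = 21868*2492 = 54495056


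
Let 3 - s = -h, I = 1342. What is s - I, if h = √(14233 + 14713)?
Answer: -1339 + √28946 ≈ -1168.9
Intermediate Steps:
h = √28946 ≈ 170.14
s = 3 + √28946 (s = 3 - (-1)*√28946 = 3 + √28946 ≈ 173.14)
s - I = (3 + √28946) - 1*1342 = (3 + √28946) - 1342 = -1339 + √28946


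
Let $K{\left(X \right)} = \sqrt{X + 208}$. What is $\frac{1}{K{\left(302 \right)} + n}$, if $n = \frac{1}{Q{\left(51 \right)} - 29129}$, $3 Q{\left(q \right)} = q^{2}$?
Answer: $\frac{28262}{407357728439} + \frac{798740644 \sqrt{510}}{407357728439} \approx 0.044281$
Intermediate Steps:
$Q{\left(q \right)} = \frac{q^{2}}{3}$
$n = - \frac{1}{28262}$ ($n = \frac{1}{\frac{51^{2}}{3} - 29129} = \frac{1}{\frac{1}{3} \cdot 2601 - 29129} = \frac{1}{867 - 29129} = \frac{1}{-28262} = - \frac{1}{28262} \approx -3.5383 \cdot 10^{-5}$)
$K{\left(X \right)} = \sqrt{208 + X}$
$\frac{1}{K{\left(302 \right)} + n} = \frac{1}{\sqrt{208 + 302} - \frac{1}{28262}} = \frac{1}{\sqrt{510} - \frac{1}{28262}} = \frac{1}{- \frac{1}{28262} + \sqrt{510}}$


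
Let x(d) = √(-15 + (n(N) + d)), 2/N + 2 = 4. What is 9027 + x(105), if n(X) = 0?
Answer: 9027 + 3*√10 ≈ 9036.5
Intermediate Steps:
N = 1 (N = 2/(-2 + 4) = 2/2 = 2*(½) = 1)
x(d) = √(-15 + d) (x(d) = √(-15 + (0 + d)) = √(-15 + d))
9027 + x(105) = 9027 + √(-15 + 105) = 9027 + √90 = 9027 + 3*√10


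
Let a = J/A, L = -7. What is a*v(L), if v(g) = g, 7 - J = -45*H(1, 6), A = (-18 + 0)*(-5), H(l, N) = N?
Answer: -1939/90 ≈ -21.544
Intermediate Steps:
A = 90 (A = -18*(-5) = 90)
J = 277 (J = 7 - (-45)*6 = 7 - 1*(-270) = 7 + 270 = 277)
a = 277/90 ≈ 3.0778
a*v(L) = (277/90)*(-7) = -1939/90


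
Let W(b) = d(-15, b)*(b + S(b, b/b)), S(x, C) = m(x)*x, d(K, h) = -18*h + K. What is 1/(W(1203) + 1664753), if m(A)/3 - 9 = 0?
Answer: -1/728233843 ≈ -1.3732e-9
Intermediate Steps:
m(A) = 27 (m(A) = 27 + 3*0 = 27 + 0 = 27)
d(K, h) = K - 18*h
S(x, C) = 27*x
W(b) = 28*b*(-15 - 18*b) (W(b) = (-15 - 18*b)*(b + 27*b) = (-15 - 18*b)*(28*b) = 28*b*(-15 - 18*b))
1/(W(1203) + 1664753) = 1/(-84*1203*(5 + 6*1203) + 1664753) = 1/(-84*1203*(5 + 7218) + 1664753) = 1/(-84*1203*7223 + 1664753) = 1/(-729898596 + 1664753) = 1/(-728233843) = -1/728233843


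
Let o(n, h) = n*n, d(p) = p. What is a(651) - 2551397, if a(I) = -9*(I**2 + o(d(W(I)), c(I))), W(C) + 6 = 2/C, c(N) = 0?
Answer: -299765262150/47089 ≈ -6.3659e+6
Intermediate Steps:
W(C) = -6 + 2/C
o(n, h) = n**2
a(I) = -9*I**2 - 9*(-6 + 2/I)**2 (a(I) = -9*(I**2 + (-6 + 2/I)**2) = -9*I**2 - 9*(-6 + 2/I)**2)
a(651) - 2551397 = 9*(-1*651**4 - 4*(-1 + 3*651)**2)/651**2 - 2551397 = 9*(1/423801)*(-1*179607287601 - 4*(-1 + 1953)**2) - 2551397 = 9*(1/423801)*(-179607287601 - 4*1952**2) - 2551397 = 9*(1/423801)*(-179607287601 - 4*3810304) - 2551397 = 9*(1/423801)*(-179607287601 - 15241216) - 2551397 = 9*(1/423801)*(-179622528817) - 2551397 = -179622528817/47089 - 2551397 = -299765262150/47089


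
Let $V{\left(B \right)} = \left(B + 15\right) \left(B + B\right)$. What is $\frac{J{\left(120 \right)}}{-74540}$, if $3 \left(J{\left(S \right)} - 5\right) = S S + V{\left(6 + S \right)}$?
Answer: $- \frac{16649}{74540} \approx -0.22336$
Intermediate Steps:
$V{\left(B \right)} = 2 B \left(15 + B\right)$ ($V{\left(B \right)} = \left(15 + B\right) 2 B = 2 B \left(15 + B\right)$)
$J{\left(S \right)} = 5 + \frac{S^{2}}{3} + \frac{2 \left(6 + S\right) \left(21 + S\right)}{3}$ ($J{\left(S \right)} = 5 + \frac{S S + 2 \left(6 + S\right) \left(15 + \left(6 + S\right)\right)}{3} = 5 + \frac{S^{2} + 2 \left(6 + S\right) \left(21 + S\right)}{3} = 5 + \left(\frac{S^{2}}{3} + \frac{2 \left(6 + S\right) \left(21 + S\right)}{3}\right) = 5 + \frac{S^{2}}{3} + \frac{2 \left(6 + S\right) \left(21 + S\right)}{3}$)
$\frac{J{\left(120 \right)}}{-74540} = \frac{89 + 120^{2} + 18 \cdot 120}{-74540} = \left(89 + 14400 + 2160\right) \left(- \frac{1}{74540}\right) = 16649 \left(- \frac{1}{74540}\right) = - \frac{16649}{74540}$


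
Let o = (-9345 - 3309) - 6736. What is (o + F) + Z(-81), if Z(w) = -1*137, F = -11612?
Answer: -31139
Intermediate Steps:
Z(w) = -137
o = -19390 (o = -12654 - 6736 = -19390)
(o + F) + Z(-81) = (-19390 - 11612) - 137 = -31002 - 137 = -31139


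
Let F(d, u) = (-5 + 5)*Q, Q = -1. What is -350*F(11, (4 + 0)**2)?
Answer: 0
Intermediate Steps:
F(d, u) = 0 (F(d, u) = (-5 + 5)*(-1) = 0*(-1) = 0)
-350*F(11, (4 + 0)**2) = -350*0 = 0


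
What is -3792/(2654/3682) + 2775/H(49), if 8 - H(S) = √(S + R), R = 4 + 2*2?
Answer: -19408104/9289 + 2775*√57/7 ≈ 903.61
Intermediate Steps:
R = 8 (R = 4 + 4 = 8)
H(S) = 8 - √(8 + S) (H(S) = 8 - √(S + 8) = 8 - √(8 + S))
-3792/(2654/3682) + 2775/H(49) = -3792/(2654/3682) + 2775/(8 - √(8 + 49)) = -3792/(2654*(1/3682)) + 2775/(8 - √57) = -3792/1327/1841 + 2775/(8 - √57) = -3792*1841/1327 + 2775/(8 - √57) = -6981072/1327 + 2775/(8 - √57)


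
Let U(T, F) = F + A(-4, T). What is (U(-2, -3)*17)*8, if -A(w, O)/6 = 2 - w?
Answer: -5304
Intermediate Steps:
A(w, O) = -12 + 6*w (A(w, O) = -6*(2 - w) = -12 + 6*w)
U(T, F) = -36 + F (U(T, F) = F + (-12 + 6*(-4)) = F + (-12 - 24) = F - 36 = -36 + F)
(U(-2, -3)*17)*8 = ((-36 - 3)*17)*8 = -39*17*8 = -663*8 = -5304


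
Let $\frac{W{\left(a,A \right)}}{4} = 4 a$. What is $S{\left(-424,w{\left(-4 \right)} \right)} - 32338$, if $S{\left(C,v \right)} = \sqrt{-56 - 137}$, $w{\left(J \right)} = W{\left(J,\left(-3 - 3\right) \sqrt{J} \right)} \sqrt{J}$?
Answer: $-32338 + i \sqrt{193} \approx -32338.0 + 13.892 i$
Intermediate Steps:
$W{\left(a,A \right)} = 16 a$ ($W{\left(a,A \right)} = 4 \cdot 4 a = 16 a$)
$w{\left(J \right)} = 16 J^{\frac{3}{2}}$ ($w{\left(J \right)} = 16 J \sqrt{J} = 16 J^{\frac{3}{2}}$)
$S{\left(C,v \right)} = i \sqrt{193}$ ($S{\left(C,v \right)} = \sqrt{-193} = i \sqrt{193}$)
$S{\left(-424,w{\left(-4 \right)} \right)} - 32338 = i \sqrt{193} - 32338 = -32338 + i \sqrt{193}$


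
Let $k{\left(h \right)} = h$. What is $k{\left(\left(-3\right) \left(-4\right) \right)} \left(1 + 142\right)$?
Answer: $1716$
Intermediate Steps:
$k{\left(\left(-3\right) \left(-4\right) \right)} \left(1 + 142\right) = \left(-3\right) \left(-4\right) \left(1 + 142\right) = 12 \cdot 143 = 1716$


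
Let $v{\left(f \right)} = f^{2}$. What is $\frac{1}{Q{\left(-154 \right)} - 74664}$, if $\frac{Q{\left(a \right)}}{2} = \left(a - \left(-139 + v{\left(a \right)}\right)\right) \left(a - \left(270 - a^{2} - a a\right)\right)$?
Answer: $- \frac{1}{2231168360} \approx -4.482 \cdot 10^{-10}$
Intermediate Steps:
$Q{\left(a \right)} = 2 \left(-270 + a + 2 a^{2}\right) \left(139 + a - a^{2}\right)$ ($Q{\left(a \right)} = 2 \left(a - \left(-139 + a^{2}\right)\right) \left(a - \left(270 - a^{2} - a a\right)\right) = 2 \left(139 + a - a^{2}\right) \left(a + \left(\left(a^{2} + a^{2}\right) - 270\right)\right) = 2 \left(139 + a - a^{2}\right) \left(a + \left(2 a^{2} - 270\right)\right) = 2 \left(139 + a - a^{2}\right) \left(a + \left(-270 + 2 a^{2}\right)\right) = 2 \left(139 + a - a^{2}\right) \left(-270 + a + 2 a^{2}\right) = 2 \left(-270 + a + 2 a^{2}\right) \left(139 + a - a^{2}\right)$)
$\frac{1}{Q{\left(-154 \right)} - 74664} = \frac{1}{\left(-75060 - -40348 - 4 \left(-154\right)^{4} + 2 \left(-154\right)^{3} + 1098 \left(-154\right)^{2}\right) - 74664} = \frac{1}{\left(-75060 + 40348 - 2249794624 + 2 \left(-3652264\right) + 1098 \cdot 23716\right) - 74664} = \frac{1}{\left(-75060 + 40348 - 2249794624 - 7304528 + 26040168\right) - 74664} = \frac{1}{-2231093696 - 74664} = \frac{1}{-2231168360} = - \frac{1}{2231168360}$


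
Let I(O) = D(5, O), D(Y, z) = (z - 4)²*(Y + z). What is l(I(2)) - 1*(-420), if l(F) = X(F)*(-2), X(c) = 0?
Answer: 420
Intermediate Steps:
D(Y, z) = (-4 + z)²*(Y + z)
I(O) = (-4 + O)²*(5 + O)
l(F) = 0 (l(F) = 0*(-2) = 0)
l(I(2)) - 1*(-420) = 0 - 1*(-420) = 0 + 420 = 420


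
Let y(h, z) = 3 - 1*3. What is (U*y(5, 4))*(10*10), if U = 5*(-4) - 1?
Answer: 0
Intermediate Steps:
U = -21 (U = -20 - 1 = -21)
y(h, z) = 0 (y(h, z) = 3 - 3 = 0)
(U*y(5, 4))*(10*10) = (-21*0)*(10*10) = 0*100 = 0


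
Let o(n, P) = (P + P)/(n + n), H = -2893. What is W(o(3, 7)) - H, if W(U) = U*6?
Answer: 2907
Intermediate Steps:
o(n, P) = P/n (o(n, P) = (2*P)/((2*n)) = (2*P)*(1/(2*n)) = P/n)
W(U) = 6*U
W(o(3, 7)) - H = 6*(7/3) - 1*(-2893) = 6*(7*(⅓)) + 2893 = 6*(7/3) + 2893 = 14 + 2893 = 2907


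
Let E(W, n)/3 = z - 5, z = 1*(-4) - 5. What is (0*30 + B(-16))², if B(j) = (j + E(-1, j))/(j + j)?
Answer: 841/256 ≈ 3.2852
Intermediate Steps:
z = -9 (z = -4 - 5 = -9)
E(W, n) = -42 (E(W, n) = 3*(-9 - 5) = 3*(-14) = -42)
B(j) = (-42 + j)/(2*j) (B(j) = (j - 42)/(j + j) = (-42 + j)/((2*j)) = (-42 + j)*(1/(2*j)) = (-42 + j)/(2*j))
(0*30 + B(-16))² = (0*30 + (½)*(-42 - 16)/(-16))² = (0 + (½)*(-1/16)*(-58))² = (0 + 29/16)² = (29/16)² = 841/256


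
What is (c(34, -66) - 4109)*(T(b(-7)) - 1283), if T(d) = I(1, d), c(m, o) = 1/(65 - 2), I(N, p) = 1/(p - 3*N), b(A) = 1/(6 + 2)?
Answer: 2546982574/483 ≈ 5.2733e+6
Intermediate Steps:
b(A) = ⅛ (b(A) = 1/8 = ⅛)
c(m, o) = 1/63
T(d) = 1/(-3 + d) (T(d) = 1/(d - 3*1) = 1/(d - 3) = 1/(-3 + d))
(c(34, -66) - 4109)*(T(b(-7)) - 1283) = (1/63 - 4109)*(1/(-3 + ⅛) - 1283) = -258866*(1/(-23/8) - 1283)/63 = -258866*(-8/23 - 1283)/63 = -258866/63*(-29517/23) = 2546982574/483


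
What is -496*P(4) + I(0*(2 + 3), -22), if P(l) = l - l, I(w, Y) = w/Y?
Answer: 0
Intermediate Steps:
P(l) = 0
-496*P(4) + I(0*(2 + 3), -22) = -496*0 + (0*(2 + 3))/(-22) = 0 + (0*5)*(-1/22) = 0 + 0*(-1/22) = 0 + 0 = 0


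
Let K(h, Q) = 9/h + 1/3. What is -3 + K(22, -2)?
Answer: -149/66 ≈ -2.2576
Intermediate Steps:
K(h, Q) = ⅓ + 9/h (K(h, Q) = 9/h + 1*(⅓) = 9/h + ⅓ = ⅓ + 9/h)
-3 + K(22, -2) = -3 + (⅓)*(27 + 22)/22 = -3 + (⅓)*(1/22)*49 = -3 + 49/66 = -149/66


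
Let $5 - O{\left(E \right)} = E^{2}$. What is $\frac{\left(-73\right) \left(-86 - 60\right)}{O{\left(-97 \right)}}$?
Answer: $- \frac{5329}{4702} \approx -1.1333$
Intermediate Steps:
$O{\left(E \right)} = 5 - E^{2}$
$\frac{\left(-73\right) \left(-86 - 60\right)}{O{\left(-97 \right)}} = \frac{\left(-73\right) \left(-86 - 60\right)}{5 - \left(-97\right)^{2}} = \frac{\left(-73\right) \left(-86 - 60\right)}{5 - 9409} = \frac{\left(-73\right) \left(-146\right)}{5 - 9409} = \frac{10658}{-9404} = 10658 \left(- \frac{1}{9404}\right) = - \frac{5329}{4702}$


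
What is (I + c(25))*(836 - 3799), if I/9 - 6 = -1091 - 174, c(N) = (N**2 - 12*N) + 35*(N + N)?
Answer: 27425528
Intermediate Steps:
c(N) = N**2 + 58*N (c(N) = (N**2 - 12*N) + 35*(2*N) = (N**2 - 12*N) + 70*N = N**2 + 58*N)
I = -11331 (I = 54 + 9*(-1091 - 174) = 54 + 9*(-1265) = 54 - 11385 = -11331)
(I + c(25))*(836 - 3799) = (-11331 + 25*(58 + 25))*(836 - 3799) = (-11331 + 25*83)*(-2963) = (-11331 + 2075)*(-2963) = -9256*(-2963) = 27425528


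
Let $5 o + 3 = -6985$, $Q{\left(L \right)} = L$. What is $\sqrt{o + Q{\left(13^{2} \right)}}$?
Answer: $\frac{i \sqrt{30715}}{5} \approx 35.051 i$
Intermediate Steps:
$o = - \frac{6988}{5}$ ($o = - \frac{3}{5} + \frac{1}{5} \left(-6985\right) = - \frac{3}{5} - 1397 = - \frac{6988}{5} \approx -1397.6$)
$\sqrt{o + Q{\left(13^{2} \right)}} = \sqrt{- \frac{6988}{5} + 13^{2}} = \sqrt{- \frac{6988}{5} + 169} = \sqrt{- \frac{6143}{5}} = \frac{i \sqrt{30715}}{5}$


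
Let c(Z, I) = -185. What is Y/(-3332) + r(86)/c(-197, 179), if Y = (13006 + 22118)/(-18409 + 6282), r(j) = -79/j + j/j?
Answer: 68993173/160719494810 ≈ 0.00042928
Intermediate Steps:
r(j) = 1 - 79/j (r(j) = -79/j + 1 = 1 - 79/j)
Y = -35124/12127 (Y = 35124/(-12127) = 35124*(-1/12127) = -35124/12127 ≈ -2.8963)
Y/(-3332) + r(86)/c(-197, 179) = -35124/12127/(-3332) + ((-79 + 86)/86)/(-185) = -35124/12127*(-1/3332) + ((1/86)*7)*(-1/185) = 8781/10101791 + (7/86)*(-1/185) = 8781/10101791 - 7/15910 = 68993173/160719494810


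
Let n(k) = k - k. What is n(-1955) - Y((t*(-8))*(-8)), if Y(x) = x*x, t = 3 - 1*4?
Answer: -4096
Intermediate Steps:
t = -1 (t = 3 - 4 = -1)
n(k) = 0
Y(x) = x²
n(-1955) - Y((t*(-8))*(-8)) = 0 - (-1*(-8)*(-8))² = 0 - (8*(-8))² = 0 - 1*(-64)² = 0 - 1*4096 = 0 - 4096 = -4096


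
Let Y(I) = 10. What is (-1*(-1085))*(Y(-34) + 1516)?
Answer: 1655710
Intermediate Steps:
(-1*(-1085))*(Y(-34) + 1516) = (-1*(-1085))*(10 + 1516) = 1085*1526 = 1655710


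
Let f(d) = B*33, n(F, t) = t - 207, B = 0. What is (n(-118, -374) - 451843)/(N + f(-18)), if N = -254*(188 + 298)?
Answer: 37702/10287 ≈ 3.6650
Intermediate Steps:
n(F, t) = -207 + t
N = -123444 (N = -254*486 = -123444)
f(d) = 0 (f(d) = 0*33 = 0)
(n(-118, -374) - 451843)/(N + f(-18)) = ((-207 - 374) - 451843)/(-123444 + 0) = (-581 - 451843)/(-123444) = -452424*(-1/123444) = 37702/10287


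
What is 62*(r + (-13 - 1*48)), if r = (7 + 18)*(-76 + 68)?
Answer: -16182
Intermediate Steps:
r = -200 (r = 25*(-8) = -200)
62*(r + (-13 - 1*48)) = 62*(-200 + (-13 - 1*48)) = 62*(-200 + (-13 - 48)) = 62*(-200 - 61) = 62*(-261) = -16182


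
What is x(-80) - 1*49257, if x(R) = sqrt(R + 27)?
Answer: -49257 + I*sqrt(53) ≈ -49257.0 + 7.2801*I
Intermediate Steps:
x(R) = sqrt(27 + R)
x(-80) - 1*49257 = sqrt(27 - 80) - 1*49257 = sqrt(-53) - 49257 = I*sqrt(53) - 49257 = -49257 + I*sqrt(53)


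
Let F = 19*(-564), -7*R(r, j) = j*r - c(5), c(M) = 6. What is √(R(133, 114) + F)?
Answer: 34*I*√546/7 ≈ 113.5*I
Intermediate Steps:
R(r, j) = 6/7 - j*r/7 (R(r, j) = -(j*r - 1*6)/7 = -(j*r - 6)/7 = -(-6 + j*r)/7 = 6/7 - j*r/7)
F = -10716
√(R(133, 114) + F) = √((6/7 - ⅐*114*133) - 10716) = √((6/7 - 2166) - 10716) = √(-15156/7 - 10716) = √(-90168/7) = 34*I*√546/7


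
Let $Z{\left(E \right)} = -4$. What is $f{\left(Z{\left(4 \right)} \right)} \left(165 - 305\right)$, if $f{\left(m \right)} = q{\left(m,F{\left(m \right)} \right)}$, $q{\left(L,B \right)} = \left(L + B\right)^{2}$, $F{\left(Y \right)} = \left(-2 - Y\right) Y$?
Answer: $-20160$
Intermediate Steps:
$F{\left(Y \right)} = Y \left(-2 - Y\right)$
$q{\left(L,B \right)} = \left(B + L\right)^{2}$
$f{\left(m \right)} = \left(m - m \left(2 + m\right)\right)^{2}$ ($f{\left(m \right)} = \left(- m \left(2 + m\right) + m\right)^{2} = \left(m - m \left(2 + m\right)\right)^{2}$)
$f{\left(Z{\left(4 \right)} \right)} \left(165 - 305\right) = \left(-4\right)^{2} \left(1 - 4\right)^{2} \left(165 - 305\right) = 16 \left(-3\right)^{2} \left(-140\right) = 16 \cdot 9 \left(-140\right) = 144 \left(-140\right) = -20160$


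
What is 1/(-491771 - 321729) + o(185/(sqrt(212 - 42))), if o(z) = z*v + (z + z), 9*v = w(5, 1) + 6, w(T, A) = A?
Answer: -1/813500 + 925*sqrt(170)/306 ≈ 39.413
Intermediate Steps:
v = 7/9 (v = (1 + 6)/9 = (1/9)*7 = 7/9 ≈ 0.77778)
o(z) = 25*z/9 (o(z) = z*(7/9) + (z + z) = 7*z/9 + 2*z = 25*z/9)
1/(-491771 - 321729) + o(185/(sqrt(212 - 42))) = 1/(-491771 - 321729) + 25*(185/(sqrt(212 - 42)))/9 = 1/(-813500) + 25*(185/(sqrt(170)))/9 = -1/813500 + 25*(185*(sqrt(170)/170))/9 = -1/813500 + 25*(37*sqrt(170)/34)/9 = -1/813500 + 925*sqrt(170)/306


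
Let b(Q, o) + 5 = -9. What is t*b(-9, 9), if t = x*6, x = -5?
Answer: 420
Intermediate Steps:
b(Q, o) = -14 (b(Q, o) = -5 - 9 = -14)
t = -30 (t = -5*6 = -30)
t*b(-9, 9) = -30*(-14) = 420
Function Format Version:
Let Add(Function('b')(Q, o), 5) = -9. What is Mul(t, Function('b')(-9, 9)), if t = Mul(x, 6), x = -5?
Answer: 420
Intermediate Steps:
Function('b')(Q, o) = -14 (Function('b')(Q, o) = Add(-5, -9) = -14)
t = -30 (t = Mul(-5, 6) = -30)
Mul(t, Function('b')(-9, 9)) = Mul(-30, -14) = 420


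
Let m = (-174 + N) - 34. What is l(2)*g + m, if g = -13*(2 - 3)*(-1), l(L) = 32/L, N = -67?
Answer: -483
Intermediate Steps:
m = -275 (m = (-174 - 67) - 34 = -241 - 34 = -275)
g = -13 (g = -(-13)*(-1) = -13*1 = -13)
l(2)*g + m = (32/2)*(-13) - 275 = (32*(½))*(-13) - 275 = 16*(-13) - 275 = -208 - 275 = -483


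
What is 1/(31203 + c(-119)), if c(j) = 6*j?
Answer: 1/30489 ≈ 3.2799e-5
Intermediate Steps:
1/(31203 + c(-119)) = 1/(31203 + 6*(-119)) = 1/(31203 - 714) = 1/30489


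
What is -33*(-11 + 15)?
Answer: -132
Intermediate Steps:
-33*(-11 + 15) = -33*4 = -132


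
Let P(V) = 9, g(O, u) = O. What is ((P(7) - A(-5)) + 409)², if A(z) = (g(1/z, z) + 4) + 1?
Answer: 4268356/25 ≈ 1.7073e+5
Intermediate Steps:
A(z) = 5 + 1/z (A(z) = (1/z + 4) + 1 = (4 + 1/z) + 1 = 5 + 1/z)
((P(7) - A(-5)) + 409)² = ((9 - (5 + 1/(-5))) + 409)² = ((9 - (5 - ⅕)) + 409)² = ((9 - 1*24/5) + 409)² = ((9 - 24/5) + 409)² = (21/5 + 409)² = (2066/5)² = 4268356/25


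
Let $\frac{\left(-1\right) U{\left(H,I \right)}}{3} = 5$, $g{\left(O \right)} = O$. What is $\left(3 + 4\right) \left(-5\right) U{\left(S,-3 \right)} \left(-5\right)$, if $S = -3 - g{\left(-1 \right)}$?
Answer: $-2625$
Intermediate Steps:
$S = -2$ ($S = -3 - -1 = -3 + 1 = -2$)
$U{\left(H,I \right)} = -15$ ($U{\left(H,I \right)} = \left(-3\right) 5 = -15$)
$\left(3 + 4\right) \left(-5\right) U{\left(S,-3 \right)} \left(-5\right) = \left(3 + 4\right) \left(-5\right) \left(-15\right) \left(-5\right) = 7 \left(-5\right) \left(-15\right) \left(-5\right) = \left(-35\right) \left(-15\right) \left(-5\right) = 525 \left(-5\right) = -2625$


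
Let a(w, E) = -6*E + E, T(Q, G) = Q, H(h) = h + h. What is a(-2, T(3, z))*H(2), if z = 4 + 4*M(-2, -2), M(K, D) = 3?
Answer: -60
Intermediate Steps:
H(h) = 2*h
z = 16 (z = 4 + 4*3 = 4 + 12 = 16)
a(w, E) = -5*E
a(-2, T(3, z))*H(2) = (-5*3)*(2*2) = -15*4 = -60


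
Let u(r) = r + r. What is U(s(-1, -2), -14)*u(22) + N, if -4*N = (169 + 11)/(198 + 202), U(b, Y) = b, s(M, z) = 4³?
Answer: 225271/80 ≈ 2815.9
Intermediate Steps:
s(M, z) = 64
u(r) = 2*r
N = -9/80 (N = -(169 + 11)/(4*(198 + 202)) = -45/400 = -¼*9/20 = -9/80 ≈ -0.11250)
U(s(-1, -2), -14)*u(22) + N = 64*(2*22) - 9/80 = 64*44 - 9/80 = 2816 - 9/80 = 225271/80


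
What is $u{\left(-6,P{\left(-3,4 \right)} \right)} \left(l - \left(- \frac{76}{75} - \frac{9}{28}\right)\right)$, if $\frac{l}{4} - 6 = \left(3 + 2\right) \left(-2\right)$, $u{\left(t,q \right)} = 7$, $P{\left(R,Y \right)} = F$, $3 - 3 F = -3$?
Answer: $- \frac{30797}{300} \approx -102.66$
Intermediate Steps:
$F = 2$ ($F = 1 - -1 = 1 + 1 = 2$)
$P{\left(R,Y \right)} = 2$
$l = -16$ ($l = 24 + 4 \left(3 + 2\right) \left(-2\right) = 24 + 4 \cdot 5 \left(-2\right) = 24 + 4 \left(-10\right) = 24 - 40 = -16$)
$u{\left(-6,P{\left(-3,4 \right)} \right)} \left(l - \left(- \frac{76}{75} - \frac{9}{28}\right)\right) = 7 \left(-16 - \left(- \frac{76}{75} - \frac{9}{28}\right)\right) = 7 \left(-16 - - \frac{2803}{2100}\right) = 7 \left(-16 + \left(\frac{76}{75} + \frac{9}{28}\right)\right) = 7 \left(-16 + \frac{2803}{2100}\right) = 7 \left(- \frac{30797}{2100}\right) = - \frac{30797}{300}$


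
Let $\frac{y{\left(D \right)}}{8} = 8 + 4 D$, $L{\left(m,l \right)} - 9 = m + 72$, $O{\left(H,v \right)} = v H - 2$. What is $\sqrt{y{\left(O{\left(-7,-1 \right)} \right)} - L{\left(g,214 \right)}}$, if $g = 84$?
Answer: $\sqrt{59} \approx 7.6811$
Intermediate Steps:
$O{\left(H,v \right)} = -2 + H v$ ($O{\left(H,v \right)} = H v - 2 = -2 + H v$)
$L{\left(m,l \right)} = 81 + m$ ($L{\left(m,l \right)} = 9 + \left(m + 72\right) = 9 + \left(72 + m\right) = 81 + m$)
$y{\left(D \right)} = 64 + 32 D$ ($y{\left(D \right)} = 8 \left(8 + 4 D\right) = 64 + 32 D$)
$\sqrt{y{\left(O{\left(-7,-1 \right)} \right)} - L{\left(g,214 \right)}} = \sqrt{\left(64 + 32 \left(-2 - -7\right)\right) - \left(81 + 84\right)} = \sqrt{\left(64 + 32 \left(-2 + 7\right)\right) - 165} = \sqrt{\left(64 + 32 \cdot 5\right) - 165} = \sqrt{\left(64 + 160\right) - 165} = \sqrt{224 - 165} = \sqrt{59}$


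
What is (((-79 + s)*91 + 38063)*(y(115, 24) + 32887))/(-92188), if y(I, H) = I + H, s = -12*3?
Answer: -227862887/23047 ≈ -9886.9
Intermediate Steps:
s = -36
y(I, H) = H + I
(((-79 + s)*91 + 38063)*(y(115, 24) + 32887))/(-92188) = (((-79 - 36)*91 + 38063)*((24 + 115) + 32887))/(-92188) = ((-115*91 + 38063)*(139 + 32887))*(-1/92188) = ((-10465 + 38063)*33026)*(-1/92188) = (27598*33026)*(-1/92188) = 911451548*(-1/92188) = -227862887/23047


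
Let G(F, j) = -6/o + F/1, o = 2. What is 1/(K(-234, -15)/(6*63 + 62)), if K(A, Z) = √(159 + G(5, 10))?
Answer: 440*√161/161 ≈ 34.677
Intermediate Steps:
G(F, j) = -3 + F (G(F, j) = -6/2 + F/1 = -6*½ + F*1 = -3 + F)
K(A, Z) = √161 (K(A, Z) = √(159 + (-3 + 5)) = √(159 + 2) = √161)
1/(K(-234, -15)/(6*63 + 62)) = 1/(√161/(6*63 + 62)) = 1/(√161/(378 + 62)) = 1/(√161/440) = 440*√161/161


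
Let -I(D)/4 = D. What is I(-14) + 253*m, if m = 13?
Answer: 3345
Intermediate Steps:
I(D) = -4*D
I(-14) + 253*m = -4*(-14) + 253*13 = 56 + 3289 = 3345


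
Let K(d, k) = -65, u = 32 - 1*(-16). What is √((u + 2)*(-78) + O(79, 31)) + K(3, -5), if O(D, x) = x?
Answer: -65 + I*√3869 ≈ -65.0 + 62.201*I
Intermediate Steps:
u = 48 (u = 32 + 16 = 48)
√((u + 2)*(-78) + O(79, 31)) + K(3, -5) = √((48 + 2)*(-78) + 31) - 65 = √(50*(-78) + 31) - 65 = √(-3900 + 31) - 65 = √(-3869) - 65 = I*√3869 - 65 = -65 + I*√3869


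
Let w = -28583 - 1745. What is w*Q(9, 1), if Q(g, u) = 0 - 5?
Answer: 151640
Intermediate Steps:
Q(g, u) = -5
w = -30328
w*Q(9, 1) = -30328*(-5) = 151640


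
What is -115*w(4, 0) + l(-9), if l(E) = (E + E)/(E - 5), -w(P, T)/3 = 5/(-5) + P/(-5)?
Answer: -4338/7 ≈ -619.71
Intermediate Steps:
w(P, T) = 3 + 3*P/5 (w(P, T) = -3*(5/(-5) + P/(-5)) = -3*(5*(-⅕) + P*(-⅕)) = -3*(-1 - P/5) = 3 + 3*P/5)
l(E) = 2*E/(-5 + E) (l(E) = (2*E)/(-5 + E) = 2*E/(-5 + E))
-115*w(4, 0) + l(-9) = -115*(3 + (⅗)*4) + 2*(-9)/(-5 - 9) = -115*(3 + 12/5) + 2*(-9)/(-14) = -115*27/5 + 2*(-9)*(-1/14) = -621 + 9/7 = -4338/7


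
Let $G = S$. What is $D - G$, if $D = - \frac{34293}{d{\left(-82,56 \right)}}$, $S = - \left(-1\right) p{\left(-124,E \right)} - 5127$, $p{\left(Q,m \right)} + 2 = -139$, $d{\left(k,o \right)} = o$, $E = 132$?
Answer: $\frac{37245}{8} \approx 4655.6$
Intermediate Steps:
$p{\left(Q,m \right)} = -141$ ($p{\left(Q,m \right)} = -2 - 139 = -141$)
$S = -5268$ ($S = - \left(-1\right) \left(-141\right) - 5127 = \left(-1\right) 141 - 5127 = -141 - 5127 = -5268$)
$G = -5268$
$D = - \frac{4899}{8}$ ($D = - \frac{34293}{56} = \left(-34293\right) \frac{1}{56} = - \frac{4899}{8} \approx -612.38$)
$D - G = - \frac{4899}{8} - -5268 = - \frac{4899}{8} + 5268 = \frac{37245}{8}$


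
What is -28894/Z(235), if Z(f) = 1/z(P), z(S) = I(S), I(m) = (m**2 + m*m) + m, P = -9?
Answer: -4420782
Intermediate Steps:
I(m) = m + 2*m**2 (I(m) = (m**2 + m**2) + m = 2*m**2 + m = m + 2*m**2)
z(S) = S*(1 + 2*S)
Z(f) = 1/153 (Z(f) = 1/(-9*(1 + 2*(-9))) = 1/(-9*(1 - 18)) = 1/(-9*(-17)) = 1/153)
-28894/Z(235) = -28894/1/153 = -28894*153 = -4420782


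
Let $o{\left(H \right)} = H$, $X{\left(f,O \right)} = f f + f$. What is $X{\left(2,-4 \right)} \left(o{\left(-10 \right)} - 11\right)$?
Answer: $-126$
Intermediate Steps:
$X{\left(f,O \right)} = f + f^{2}$ ($X{\left(f,O \right)} = f^{2} + f = f + f^{2}$)
$X{\left(2,-4 \right)} \left(o{\left(-10 \right)} - 11\right) = 2 \left(1 + 2\right) \left(-10 - 11\right) = 2 \cdot 3 \left(-21\right) = 6 \left(-21\right) = -126$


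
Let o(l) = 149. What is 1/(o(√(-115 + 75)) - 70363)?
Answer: -1/70214 ≈ -1.4242e-5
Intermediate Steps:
1/(o(√(-115 + 75)) - 70363) = 1/(149 - 70363) = 1/(-70214) = -1/70214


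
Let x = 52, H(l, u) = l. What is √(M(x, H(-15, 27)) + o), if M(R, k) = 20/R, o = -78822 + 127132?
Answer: √8164455/13 ≈ 219.80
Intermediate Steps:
o = 48310
√(M(x, H(-15, 27)) + o) = √(20/52 + 48310) = √(20*(1/52) + 48310) = √(5/13 + 48310) = √(628035/13) = √8164455/13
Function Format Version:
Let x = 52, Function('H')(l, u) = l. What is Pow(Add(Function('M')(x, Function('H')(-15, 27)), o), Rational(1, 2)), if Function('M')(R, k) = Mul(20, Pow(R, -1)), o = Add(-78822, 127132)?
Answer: Mul(Rational(1, 13), Pow(8164455, Rational(1, 2))) ≈ 219.80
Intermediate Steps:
o = 48310
Pow(Add(Function('M')(x, Function('H')(-15, 27)), o), Rational(1, 2)) = Pow(Add(Mul(20, Pow(52, -1)), 48310), Rational(1, 2)) = Pow(Add(Mul(20, Rational(1, 52)), 48310), Rational(1, 2)) = Pow(Add(Rational(5, 13), 48310), Rational(1, 2)) = Pow(Rational(628035, 13), Rational(1, 2)) = Mul(Rational(1, 13), Pow(8164455, Rational(1, 2)))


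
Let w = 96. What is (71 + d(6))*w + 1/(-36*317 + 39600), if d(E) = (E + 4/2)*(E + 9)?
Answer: 516855169/28188 ≈ 18336.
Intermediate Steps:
d(E) = (2 + E)*(9 + E) (d(E) = (E + 4*(½))*(9 + E) = (E + 2)*(9 + E) = (2 + E)*(9 + E))
(71 + d(6))*w + 1/(-36*317 + 39600) = (71 + (18 + 6² + 11*6))*96 + 1/(-36*317 + 39600) = (71 + (18 + 36 + 66))*96 + 1/(-11412 + 39600) = (71 + 120)*96 + 1/28188 = 191*96 + 1/28188 = 18336 + 1/28188 = 516855169/28188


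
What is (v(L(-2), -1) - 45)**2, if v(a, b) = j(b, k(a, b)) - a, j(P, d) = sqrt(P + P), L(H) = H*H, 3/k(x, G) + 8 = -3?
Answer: (49 - I*sqrt(2))**2 ≈ 2399.0 - 138.59*I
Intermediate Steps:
k(x, G) = -3/11 (k(x, G) = 3/(-8 - 3) = 3/(-11) = 3*(-1/11) = -3/11)
L(H) = H**2
j(P, d) = sqrt(2)*sqrt(P) (j(P, d) = sqrt(2*P) = sqrt(2)*sqrt(P))
v(a, b) = -a + sqrt(2)*sqrt(b) (v(a, b) = sqrt(2)*sqrt(b) - a = -a + sqrt(2)*sqrt(b))
(v(L(-2), -1) - 45)**2 = ((-1*(-2)**2 + sqrt(2)*sqrt(-1)) - 45)**2 = ((-1*4 + sqrt(2)*I) - 45)**2 = ((-4 + I*sqrt(2)) - 45)**2 = (-49 + I*sqrt(2))**2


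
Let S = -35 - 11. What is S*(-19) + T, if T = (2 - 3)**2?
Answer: 875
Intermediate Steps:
T = 1 (T = (-1)**2 = 1)
S = -46
S*(-19) + T = -46*(-19) + 1 = 874 + 1 = 875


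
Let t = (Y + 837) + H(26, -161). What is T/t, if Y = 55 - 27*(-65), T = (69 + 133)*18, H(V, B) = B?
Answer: 1818/1243 ≈ 1.4626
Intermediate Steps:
T = 3636 (T = 202*18 = 3636)
Y = 1810 (Y = 55 + 1755 = 1810)
t = 2486 (t = (1810 + 837) - 161 = 2647 - 161 = 2486)
T/t = 3636/2486 = 3636*(1/2486) = 1818/1243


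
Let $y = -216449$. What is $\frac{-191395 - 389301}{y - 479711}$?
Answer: $\frac{72587}{87020} \approx 0.83414$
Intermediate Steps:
$\frac{-191395 - 389301}{y - 479711} = \frac{-191395 - 389301}{-216449 - 479711} = - \frac{580696}{-696160} = \left(-580696\right) \left(- \frac{1}{696160}\right) = \frac{72587}{87020}$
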